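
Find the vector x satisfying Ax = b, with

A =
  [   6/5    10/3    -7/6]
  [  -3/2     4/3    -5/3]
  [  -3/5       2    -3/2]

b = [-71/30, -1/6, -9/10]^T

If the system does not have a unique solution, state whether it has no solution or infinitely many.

infinitely many solutions

Row-reduce:
R1 ← R1 / (6/5).
R2 ← R2 + 3/2·R1.
R3 ← R3 + 3/5·R1.
R2 ← R2 / (11/2).
R1 ← R1 − 25/9·R2.
R3 ← R3 − 11/3·R2.
Rank is 2 with 3 unknowns, leaving x_3 free.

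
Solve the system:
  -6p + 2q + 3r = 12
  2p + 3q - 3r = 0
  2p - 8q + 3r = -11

Row-reduce:
R1 ← R1 / (-6).
R2 ← R2 − 2·R1.
R3 ← R3 − 2·R1.
R2 ← R2 / (11/3).
R1 ← R1 + 1/3·R2.
R3 ← R3 + 22/3·R2.
Row 3 reduces to 0 = 1, a contradiction. The system is inconsistent.

no solution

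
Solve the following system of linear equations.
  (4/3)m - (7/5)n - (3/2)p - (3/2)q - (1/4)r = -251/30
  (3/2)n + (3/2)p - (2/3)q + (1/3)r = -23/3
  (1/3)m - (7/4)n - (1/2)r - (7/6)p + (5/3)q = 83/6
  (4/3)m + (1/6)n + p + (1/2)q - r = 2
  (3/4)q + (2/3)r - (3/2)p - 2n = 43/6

m = -2, n = -2, p = 0, q = 6, r = -2

Row-reduce the augmented matrix:
R1 ← R1 / (4/3).
R3 ← R3 − 1/3·R1.
R4 ← R4 − 4/3·R1.
R2 ← R2 / (3/2).
R1 ← R1 + 21/20·R2.
R3 ← R3 + 7/5·R2.
R4 ← R4 − 47/30·R2.
R5 ← R5 + 2·R2.
R3 ← R3 / (73/120).
R1 ← R1 + 3/40·R3.
R2 ← R2 − 1·R3.
R4 ← R4 − 14/15·R3.
R5 ← R5 − 1/2·R3.
R4 ← R4 / (14/27).
R1 ← R1 + 17/12·R4.
R2 ← R2 + 25/9·R4.
R3 ← R3 − 7/3·R4.
R5 ← R5 + 47/36·R4.
R5 ← R5 / (-52085/49056).
R1 ← R1 + 39903/16352·R5.
R2 ← R2 + 18045/4088·R5.
R3 ← R3 − 2255/584·R5.
R4 ← R4 + 7129/4088·R5.
Reading off the reduced rows gives m = -2, n = -2, p = 0, q = 6, r = -2.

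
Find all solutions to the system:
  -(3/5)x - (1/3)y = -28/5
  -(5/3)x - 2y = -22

Row-reduce the augmented matrix:
R1 ← R1 / (-3/5).
R2 ← R2 + 5/3·R1.
R2 ← R2 / (-29/27).
R1 ← R1 − 5/9·R2.
Reading off the reduced rows gives x = 6, y = 6.

x = 6, y = 6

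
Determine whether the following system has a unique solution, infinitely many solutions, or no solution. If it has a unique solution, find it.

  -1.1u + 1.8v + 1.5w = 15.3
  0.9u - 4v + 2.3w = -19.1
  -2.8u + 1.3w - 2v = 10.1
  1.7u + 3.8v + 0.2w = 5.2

u = -6, v = 4, w = 1

Row-reduce the augmented matrix:
R1 ← R1 / (-11/10).
R2 ← R2 − 9/10·R1.
R3 ← R3 + 14/5·R1.
R4 ← R4 − 17/10·R1.
R2 ← R2 / (-139/55).
R1 ← R1 + 18/11·R2.
R3 ← R3 + 362/55·R2.
R4 ← R4 − 362/55·R2.
R3 ← R3 / (-16269/1390).
R1 ← R1 + 507/139·R3.
R2 ← R2 + 194/139·R3.
R4 ← R4 − 16269/1390·R3.
R4 reduces to 0 = 0, so the extra equation is consistent.
Reading off the reduced rows gives u = -6, v = 4, w = 1.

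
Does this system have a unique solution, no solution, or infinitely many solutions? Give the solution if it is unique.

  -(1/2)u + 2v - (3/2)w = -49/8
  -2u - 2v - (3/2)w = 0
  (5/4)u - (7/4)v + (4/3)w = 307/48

u = 5/4, v = -2, w = 1

Row-reduce the augmented matrix:
R1 ← R1 / (-1/2).
R2 ← R2 + 2·R1.
R3 ← R3 − 5/4·R1.
R2 ← R2 / (-10).
R1 ← R1 + 4·R2.
R3 ← R3 − 13/4·R2.
R3 ← R3 / (-229/240).
R1 ← R1 − 6/5·R3.
R2 ← R2 + 9/20·R3.
Reading off the reduced rows gives u = 5/4, v = -2, w = 1.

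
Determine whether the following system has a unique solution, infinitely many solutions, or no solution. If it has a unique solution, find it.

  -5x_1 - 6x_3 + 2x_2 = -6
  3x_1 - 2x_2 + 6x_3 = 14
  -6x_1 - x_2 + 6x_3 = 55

x_1 = -4, x_2 = 5, x_3 = 6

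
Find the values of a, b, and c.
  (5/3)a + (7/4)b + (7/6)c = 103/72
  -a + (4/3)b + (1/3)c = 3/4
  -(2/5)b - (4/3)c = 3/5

Row-reduce the augmented matrix:
R1 ← R1 / (5/3).
R2 ← R2 + 1·R1.
R2 ← R2 / (143/60).
R1 ← R1 − 21/20·R2.
R3 ← R3 + 2/5·R2.
R3 ← R3 / (-2488/2145).
R1 ← R1 − 35/143·R3.
R2 ← R2 − 62/143·R3.
Reading off the reduced rows gives a = 1/3, b = 1, c = -3/4.

a = 1/3, b = 1, c = -3/4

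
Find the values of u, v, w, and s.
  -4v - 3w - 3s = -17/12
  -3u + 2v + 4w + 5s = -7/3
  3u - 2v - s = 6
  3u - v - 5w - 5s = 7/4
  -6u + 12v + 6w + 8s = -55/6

u = 2, v = -1/3, w = 1/4, s = 2/3

Row-reduce the augmented matrix:
Swap R1 and R2.
R1 ← R1 / (-3).
R3 ← R3 − 3·R1.
R4 ← R4 − 3·R1.
R5 ← R5 + 6·R1.
R2 ← R2 / (-4).
R1 ← R1 + 2/3·R2.
R4 ← R4 − 1·R2.
R5 ← R5 − 8·R2.
R3 ← R3 / (4).
R1 ← R1 + 5/6·R3.
R2 ← R2 − 3/4·R3.
R4 ← R4 + 7/4·R3.
R5 ← R5 + 8·R3.
R1 ← R1 + 1/3·R4.
R3 ← R3 − 1·R4.
R5 reduces to 0 = 0, so the extra equation is consistent.
Reading off the reduced rows gives u = 2, v = -1/3, w = 1/4, s = 2/3.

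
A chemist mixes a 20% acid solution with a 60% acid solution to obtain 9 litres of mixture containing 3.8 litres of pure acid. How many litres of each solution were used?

Let a = litres of solution A, b = litres of solution B.
  a + b = 9
  (1/5)a + (3/5)b = 19/5
Row-reduce the augmented matrix:
R2 ← R2 − 1/5·R1.
R2 ← R2 / (2/5).
R1 ← R1 − 1·R2.
Reading off the reduced rows gives a = 4, b = 5.

litres of solution A: 4, litres of solution B: 5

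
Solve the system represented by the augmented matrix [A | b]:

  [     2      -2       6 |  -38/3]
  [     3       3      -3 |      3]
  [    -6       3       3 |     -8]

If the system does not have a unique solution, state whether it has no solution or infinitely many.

x_1 = -1/3, x_2 = -1, x_3 = -7/3

Row-reduce the augmented matrix:
R1 ← R1 / (2).
R2 ← R2 − 3·R1.
R3 ← R3 + 6·R1.
R2 ← R2 / (6).
R1 ← R1 + 1·R2.
R3 ← R3 + 3·R2.
R3 ← R3 / (15).
R1 ← R1 − 1·R3.
R2 ← R2 + 2·R3.
Reading off the reduced rows gives x_1 = -1/3, x_2 = -1, x_3 = -7/3.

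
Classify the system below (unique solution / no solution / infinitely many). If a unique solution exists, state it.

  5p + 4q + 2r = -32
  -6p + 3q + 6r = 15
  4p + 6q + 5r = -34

p = -4, q = -3, r = 0

Row-reduce the augmented matrix:
R1 ← R1 / (5).
R2 ← R2 + 6·R1.
R3 ← R3 − 4·R1.
R2 ← R2 / (39/5).
R1 ← R1 − 4/5·R2.
R3 ← R3 − 14/5·R2.
R3 ← R3 / (5/13).
R1 ← R1 + 6/13·R3.
R2 ← R2 − 14/13·R3.
Reading off the reduced rows gives p = -4, q = -3, r = 0.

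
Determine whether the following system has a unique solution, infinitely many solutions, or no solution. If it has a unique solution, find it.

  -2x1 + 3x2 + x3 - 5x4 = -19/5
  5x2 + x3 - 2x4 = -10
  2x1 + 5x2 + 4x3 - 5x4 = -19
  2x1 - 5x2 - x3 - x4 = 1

Row-reduce the augmented matrix:
R1 ← R1 / (-2).
R3 ← R3 − 2·R1.
R4 ← R4 − 2·R1.
R2 ← R2 / (5).
R1 ← R1 + 3/2·R2.
R3 ← R3 − 8·R2.
R4 ← R4 + 2·R2.
R3 ← R3 / (17/5).
R1 ← R1 + 1/5·R3.
R2 ← R2 − 1/5·R3.
R4 ← R4 − 2/5·R3.
R4 ← R4 / (-6).
R1 ← R1 − 3/2·R4.
R3 ← R3 + 2·R4.
Reading off the reduced rows gives x1 = -3, x2 = -8/5, x3 = 0, x4 = 1.

x1 = -3, x2 = -8/5, x3 = 0, x4 = 1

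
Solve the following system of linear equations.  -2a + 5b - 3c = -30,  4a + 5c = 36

Row-reduce:
R1 ← R1 / (-2).
R2 ← R2 − 4·R1.
R2 ← R2 / (10).
R1 ← R1 + 5/2·R2.
Rank is 2 with 3 unknowns, leaving c free.

infinitely many solutions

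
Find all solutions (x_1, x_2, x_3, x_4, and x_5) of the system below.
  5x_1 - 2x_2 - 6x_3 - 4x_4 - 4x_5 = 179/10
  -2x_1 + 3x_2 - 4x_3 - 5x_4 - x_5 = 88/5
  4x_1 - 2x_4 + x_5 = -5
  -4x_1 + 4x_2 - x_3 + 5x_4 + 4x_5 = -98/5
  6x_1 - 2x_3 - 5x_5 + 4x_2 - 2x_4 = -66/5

Row-reduce the augmented matrix:
R1 ← R1 / (5).
R2 ← R2 + 2·R1.
R3 ← R3 − 4·R1.
R4 ← R4 + 4·R1.
R5 ← R5 − 6·R1.
R2 ← R2 / (11/5).
R1 ← R1 + 2/5·R2.
R3 ← R3 − 8/5·R2.
R4 ← R4 − 12/5·R2.
R5 ← R5 − 32/5·R2.
R3 ← R3 / (104/11).
R1 ← R1 + 26/11·R3.
R2 ← R2 + 32/11·R3.
R4 ← R4 − 13/11·R3.
R5 ← R5 − 262/11·R3.
R4 ← R4 / (33/4).
R1 ← R1 + 1/2·R4.
R2 ← R2 + 15/13·R4.
R3 ← R3 − 33/52·R4.
R5 ← R5 − 179/26·R4.
R5 ← R5 / (-4453/429).
R1 ← R1 − 14/33·R5.
R2 ← R2 − 313/286·R5.
R3 ← R3 − 11/26·R5.
R4 ← R4 − 23/66·R5.
Reading off the reduced rows gives x_1 = -5/2, x_2 = -3, x_3 = -7/5, x_4 = -3, x_5 = -1.

x_1 = -5/2, x_2 = -3, x_3 = -7/5, x_4 = -3, x_5 = -1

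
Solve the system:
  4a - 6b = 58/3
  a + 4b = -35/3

a = 1/3, b = -3

Row-reduce the augmented matrix:
R1 ← R1 / (4).
R2 ← R2 − 1·R1.
R2 ← R2 / (11/2).
R1 ← R1 + 3/2·R2.
Reading off the reduced rows gives a = 1/3, b = -3.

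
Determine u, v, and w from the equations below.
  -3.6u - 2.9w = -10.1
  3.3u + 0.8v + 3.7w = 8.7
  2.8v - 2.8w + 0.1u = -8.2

u = 2, v = -2, w = 1

Row-reduce the augmented matrix:
R1 ← R1 / (-18/5).
R2 ← R2 − 33/10·R1.
R3 ← R3 − 1/10·R1.
R2 ← R2 / (4/5).
R3 ← R3 − 14/5·R2.
R3 ← R3 / (-4699/720).
R1 ← R1 − 29/36·R3.
R2 ← R2 − 125/96·R3.
Reading off the reduced rows gives u = 2, v = -2, w = 1.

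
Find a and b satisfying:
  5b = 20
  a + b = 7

From equation 2: b = 7 − a.
Substitute into equation 1 and solve: a = 3.
Then b = 4.

a = 3, b = 4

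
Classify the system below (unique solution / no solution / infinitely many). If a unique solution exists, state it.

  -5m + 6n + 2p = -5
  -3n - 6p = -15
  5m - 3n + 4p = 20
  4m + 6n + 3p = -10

Row-reduce the augmented matrix:
R1 ← R1 / (-5).
R3 ← R3 − 5·R1.
R4 ← R4 − 4·R1.
R2 ← R2 / (-3).
R1 ← R1 + 6/5·R2.
R3 ← R3 − 3·R2.
R4 ← R4 − 54/5·R2.
Swap R3 and R4.
R3 ← R3 / (-17).
R1 ← R1 − 2·R3.
R2 ← R2 − 2·R3.
R4 reduces to 0 = 0, so the extra equation is consistent.
Reading off the reduced rows gives m = -1, n = -3, p = 4.

m = -1, n = -3, p = 4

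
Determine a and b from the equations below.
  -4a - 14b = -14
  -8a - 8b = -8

a = 0, b = 1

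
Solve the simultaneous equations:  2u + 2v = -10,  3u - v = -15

Row-reduce the augmented matrix:
R1 ← R1 / (2).
R2 ← R2 − 3·R1.
R2 ← R2 / (-4).
R1 ← R1 − 1·R2.
Reading off the reduced rows gives u = -5, v = 0.

u = -5, v = 0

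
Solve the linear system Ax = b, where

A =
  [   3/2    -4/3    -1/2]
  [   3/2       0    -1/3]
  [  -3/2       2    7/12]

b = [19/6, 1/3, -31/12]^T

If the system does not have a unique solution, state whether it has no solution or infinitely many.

no solution

Row-reduce:
R1 ← R1 / (3/2).
R2 ← R2 − 3/2·R1.
R3 ← R3 + 3/2·R1.
R2 ← R2 / (4/3).
R1 ← R1 + 8/9·R2.
R3 ← R3 − 2/3·R2.
Row 3 reduces to 0 = 2, a contradiction. The system is inconsistent.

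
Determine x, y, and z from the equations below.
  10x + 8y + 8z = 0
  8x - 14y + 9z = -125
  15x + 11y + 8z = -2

x = -4, y = 6, z = -1

Row-reduce the augmented matrix:
R1 ← R1 / (10).
R2 ← R2 − 8·R1.
R3 ← R3 − 15·R1.
R2 ← R2 / (-102/5).
R1 ← R1 − 4/5·R2.
R3 ← R3 + 1·R2.
R3 ← R3 / (-421/102).
R1 ← R1 − 46/51·R3.
R2 ← R2 + 13/102·R3.
Reading off the reduced rows gives x = -4, y = 6, z = -1.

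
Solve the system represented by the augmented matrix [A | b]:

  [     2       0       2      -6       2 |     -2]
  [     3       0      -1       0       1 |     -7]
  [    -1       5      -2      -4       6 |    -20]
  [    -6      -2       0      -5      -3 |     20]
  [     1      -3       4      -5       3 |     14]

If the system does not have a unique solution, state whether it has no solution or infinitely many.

x_1 = -2, x_2 = -4, x_3 = 1, x_4 = 0, x_5 = 0

Row-reduce the augmented matrix:
R1 ← R1 / (2).
R2 ← R2 − 3·R1.
R3 ← R3 + 1·R1.
R4 ← R4 + 6·R1.
R5 ← R5 − 1·R1.
Swap R2 and R3.
R2 ← R2 / (5).
R4 ← R4 + 2·R2.
R5 ← R5 + 3·R2.
R3 ← R3 / (-4).
R1 ← R1 − 1·R3.
R2 ← R2 + 1/5·R3.
R4 ← R4 − 28/5·R3.
R5 ← R5 − 12/5·R3.
R4 ← R4 / (-66/5).
R1 ← R1 + 3/4·R4.
R2 ← R2 + 37/20·R4.
R3 ← R3 + 9/4·R4.
R5 ← R5 + 4/5·R4.
R5 ← R5 / (53/11).
R1 ← R1 − 29/88·R5.
R2 ← R2 − 95/88·R5.
R3 ← R3 + 1/88·R5.
R4 ← R4 + 5/22·R5.
Reading off the reduced rows gives x_1 = -2, x_2 = -4, x_3 = 1, x_4 = 0, x_5 = 0.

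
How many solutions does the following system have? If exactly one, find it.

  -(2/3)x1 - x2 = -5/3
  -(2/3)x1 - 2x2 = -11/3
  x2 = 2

Row-reduce the augmented matrix:
R1 ← R1 / (-2/3).
R2 ← R2 + 2/3·R1.
R2 ← R2 / (-1).
R1 ← R1 − 3/2·R2.
R3 ← R3 − 1·R2.
R3 reduces to 0 = 0, so the extra equation is consistent.
Reading off the reduced rows gives x1 = -1/2, x2 = 2.

x1 = -1/2, x2 = 2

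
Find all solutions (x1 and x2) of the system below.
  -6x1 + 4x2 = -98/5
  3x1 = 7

Row-reduce the augmented matrix:
R1 ← R1 / (-6).
R2 ← R2 − 3·R1.
R2 ← R2 / (2).
R1 ← R1 + 2/3·R2.
Reading off the reduced rows gives x1 = 7/3, x2 = -7/5.

x1 = 7/3, x2 = -7/5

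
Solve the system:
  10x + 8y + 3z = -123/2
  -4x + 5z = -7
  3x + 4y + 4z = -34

no solution

Row-reduce:
R1 ← R1 / (10).
R2 ← R2 + 4·R1.
R3 ← R3 − 3·R1.
R2 ← R2 / (16/5).
R1 ← R1 − 4/5·R2.
R3 ← R3 − 8/5·R2.
Row 3 reduces to 0 = 1/4, a contradiction. The system is inconsistent.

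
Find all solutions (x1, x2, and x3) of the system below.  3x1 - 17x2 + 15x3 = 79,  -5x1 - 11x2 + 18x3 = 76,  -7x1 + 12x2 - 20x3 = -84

Row-reduce the augmented matrix:
R1 ← R1 / (3).
R2 ← R2 + 5·R1.
R3 ← R3 + 7·R1.
R2 ← R2 / (-118/3).
R1 ← R1 + 17/3·R2.
R3 ← R3 + 83/3·R2.
R3 ← R3 / (-1799/118).
R1 ← R1 + 141/118·R3.
R2 ← R2 + 129/118·R3.
Reading off the reduced rows gives x1 = 0, x2 = -2, x3 = 3.

x1 = 0, x2 = -2, x3 = 3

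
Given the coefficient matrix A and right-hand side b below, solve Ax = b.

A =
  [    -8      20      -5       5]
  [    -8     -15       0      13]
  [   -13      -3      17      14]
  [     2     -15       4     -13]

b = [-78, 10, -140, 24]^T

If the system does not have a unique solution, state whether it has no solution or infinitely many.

x_1 = 6, x_2 = -3, x_3 = -5, x_4 = 1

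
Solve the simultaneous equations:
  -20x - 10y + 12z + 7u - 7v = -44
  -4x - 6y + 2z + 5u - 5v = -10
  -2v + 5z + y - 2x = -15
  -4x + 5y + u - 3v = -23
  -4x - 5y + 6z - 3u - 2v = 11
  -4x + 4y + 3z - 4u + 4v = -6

no solution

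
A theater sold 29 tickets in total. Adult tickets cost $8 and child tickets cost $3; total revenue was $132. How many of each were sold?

adult tickets: 9, child tickets: 20

Let a = adult tickets, c = child tickets.
  a + c = 29
  8a + 3c = 132
Row-reduce the augmented matrix:
R2 ← R2 − 8·R1.
R2 ← R2 / (-5).
R1 ← R1 − 1·R2.
Reading off the reduced rows gives a = 9, c = 20.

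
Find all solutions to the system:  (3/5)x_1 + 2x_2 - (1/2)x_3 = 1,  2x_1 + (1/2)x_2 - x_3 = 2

Row-reduce:
R1 ← R1 / (3/5).
R2 ← R2 − 2·R1.
R2 ← R2 / (-37/6).
R1 ← R1 − 10/3·R2.
Rank is 2 with 3 unknowns, leaving x_3 free.

infinitely many solutions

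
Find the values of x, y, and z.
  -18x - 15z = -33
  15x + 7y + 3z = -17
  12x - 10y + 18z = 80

Row-reduce the augmented matrix:
R1 ← R1 / (-18).
R2 ← R2 − 15·R1.
R3 ← R3 − 12·R1.
R2 ← R2 / (7).
R3 ← R3 + 10·R2.
R3 ← R3 / (-39/7).
R1 ← R1 − 5/6·R3.
R2 ← R2 + 19/14·R3.
Reading off the reduced rows gives x = 1, y = -5, z = 1.

x = 1, y = -5, z = 1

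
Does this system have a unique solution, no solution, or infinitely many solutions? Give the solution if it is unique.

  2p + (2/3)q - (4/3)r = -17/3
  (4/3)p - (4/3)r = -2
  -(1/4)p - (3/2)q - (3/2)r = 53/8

p = -5/2, q = -3, r = -1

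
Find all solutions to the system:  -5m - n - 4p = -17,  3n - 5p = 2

infinitely many solutions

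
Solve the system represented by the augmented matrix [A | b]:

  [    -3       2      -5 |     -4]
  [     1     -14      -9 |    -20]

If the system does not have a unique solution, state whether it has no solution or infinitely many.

Row-reduce:
R1 ← R1 / (-3).
R2 ← R2 − 1·R1.
R2 ← R2 / (-40/3).
R1 ← R1 + 2/3·R2.
Rank is 2 with 3 unknowns, leaving x_3 free.

infinitely many solutions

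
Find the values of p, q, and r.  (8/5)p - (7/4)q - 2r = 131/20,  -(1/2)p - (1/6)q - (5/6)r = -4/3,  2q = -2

p = 3, q = -1, r = 0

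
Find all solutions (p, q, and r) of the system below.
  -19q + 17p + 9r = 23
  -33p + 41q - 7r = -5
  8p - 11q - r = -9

infinitely many solutions

Row-reduce:
R1 ← R1 / (17).
R2 ← R2 + 33·R1.
R3 ← R3 − 8·R1.
R2 ← R2 / (70/17).
R1 ← R1 + 19/17·R2.
R3 ← R3 + 35/17·R2.
Rank is 2 with 3 unknowns, leaving r free.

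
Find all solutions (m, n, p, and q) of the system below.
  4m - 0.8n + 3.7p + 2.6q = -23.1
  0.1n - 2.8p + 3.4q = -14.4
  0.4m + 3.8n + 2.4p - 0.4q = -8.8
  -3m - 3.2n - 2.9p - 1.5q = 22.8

Row-reduce the augmented matrix:
R1 ← R1 / (4).
R3 ← R3 − 2/5·R1.
R4 ← R4 + 3·R1.
R2 ← R2 / (1/10).
R1 ← R1 + 1/5·R2.
R3 ← R3 − 97/25·R2.
R4 ← R4 + 19/5·R2.
R3 ← R3 / (11067/100).
R1 ← R1 + 187/40·R3.
R2 ← R2 + 28·R3.
R4 ← R4 + 4261/40·R3.
R4 ← R4 / (32183/15810).
R1 ← R1 − 172/93·R4.
R2 ← R2 − 722/1581·R4.
R3 ← R3 + 1894/1581·R4.
Reading off the reduced rows gives m = -2, n = -2, p = -1, q = -5.

m = -2, n = -2, p = -1, q = -5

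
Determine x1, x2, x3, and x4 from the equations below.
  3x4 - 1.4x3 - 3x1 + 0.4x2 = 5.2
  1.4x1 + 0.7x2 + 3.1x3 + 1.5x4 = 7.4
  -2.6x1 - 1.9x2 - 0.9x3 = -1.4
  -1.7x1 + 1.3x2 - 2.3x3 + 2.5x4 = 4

x1 = 2, x2 = -2, x3 = 0, x4 = 4

Row-reduce the augmented matrix:
R1 ← R1 / (-3).
R2 ← R2 − 7/5·R1.
R3 ← R3 + 13/5·R1.
R4 ← R4 + 17/10·R1.
R2 ← R2 / (133/150).
R1 ← R1 + 2/15·R2.
R3 ← R3 + 337/150·R2.
R4 ← R4 − 161/150·R2.
R3 ← R3 / (4331/665).
R1 ← R1 − 111/133·R3.
R2 ← R2 − 367/133·R3.
R4 ← R4 + 849/190·R3.
R4 ← R4 / (9479/17324).
R1 ← R1 + 10155/8662·R4.
R2 ← R2 − 10905/8662·R4.
R3 ← R3 − 6315/8662·R4.
Reading off the reduced rows gives x1 = 2, x2 = -2, x3 = 0, x4 = 4.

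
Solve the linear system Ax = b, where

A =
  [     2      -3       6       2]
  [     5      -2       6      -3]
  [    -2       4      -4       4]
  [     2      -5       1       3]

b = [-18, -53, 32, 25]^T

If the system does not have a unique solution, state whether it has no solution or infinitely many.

Row-reduce the augmented matrix:
R1 ← R1 / (2).
R2 ← R2 − 5·R1.
R3 ← R3 + 2·R1.
R4 ← R4 − 2·R1.
R2 ← R2 / (11/2).
R1 ← R1 + 3/2·R2.
R3 ← R3 − 1·R2.
R4 ← R4 + 2·R2.
R3 ← R3 / (40/11).
R1 ← R1 − 6/11·R3.
R2 ← R2 + 18/11·R3.
R4 ← R4 + 91/11·R3.
R4 ← R4 / (301/20).
R1 ← R1 + 23/10·R4.
R2 ← R2 − 19/10·R4.
R3 ← R3 − 41/20·R4.
Reading off the reduced rows gives x_1 = -2, x_2 = -4, x_3 = -6, x_4 = 5.

x_1 = -2, x_2 = -4, x_3 = -6, x_4 = 5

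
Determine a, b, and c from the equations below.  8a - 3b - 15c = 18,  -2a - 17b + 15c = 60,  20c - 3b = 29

a = 3, b = -3, c = 1

Row-reduce the augmented matrix:
R1 ← R1 / (8).
R2 ← R2 + 2·R1.
R2 ← R2 / (-71/4).
R1 ← R1 + 3/8·R2.
R3 ← R3 + 3·R2.
R3 ← R3 / (1285/71).
R1 ← R1 + 150/71·R3.
R2 ← R2 + 45/71·R3.
Reading off the reduced rows gives a = 3, b = -3, c = 1.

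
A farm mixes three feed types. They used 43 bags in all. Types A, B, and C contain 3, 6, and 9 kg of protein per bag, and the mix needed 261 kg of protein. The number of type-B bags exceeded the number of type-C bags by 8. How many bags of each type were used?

Let a = type-A bags, b = type-B bags, c = type-C bags.
  b + a + c = 43
  3a + 6b + 9c = 261
  b - c = 8
Row-reduce the augmented matrix:
R2 ← R2 − 3·R1.
R2 ← R2 / (3).
R1 ← R1 − 1·R2.
R3 ← R3 − 1·R2.
R3 ← R3 / (-3).
R1 ← R1 + 1·R3.
R2 ← R2 − 2·R3.
Reading off the reduced rows gives a = 11, b = 20, c = 12.

type-A bags: 11, type-B bags: 20, type-C bags: 12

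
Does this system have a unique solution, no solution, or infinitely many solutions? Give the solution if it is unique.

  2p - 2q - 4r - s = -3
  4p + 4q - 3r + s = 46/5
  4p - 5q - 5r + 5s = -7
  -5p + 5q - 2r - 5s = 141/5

p = -3, q = 3, r = -13/5, s = 7/5

Row-reduce the augmented matrix:
R1 ← R1 / (2).
R2 ← R2 − 4·R1.
R3 ← R3 − 4·R1.
R4 ← R4 + 5·R1.
R2 ← R2 / (8).
R1 ← R1 + 1·R2.
R3 ← R3 + 1·R2.
R3 ← R3 / (29/8).
R1 ← R1 + 11/8·R3.
R2 ← R2 − 5/8·R3.
R4 ← R4 + 12·R3.
R4 ← R4 / (981/58).
R1 ← R1 − 155/58·R4.
R2 ← R2 + 26/29·R4.
R3 ← R3 − 59/29·R4.
Reading off the reduced rows gives p = -3, q = 3, r = -13/5, s = 7/5.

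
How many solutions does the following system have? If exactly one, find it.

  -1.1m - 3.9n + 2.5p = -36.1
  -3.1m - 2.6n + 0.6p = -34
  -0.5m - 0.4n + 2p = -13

m = 6, n = 5, p = -4

Row-reduce the augmented matrix:
R1 ← R1 / (-11/10).
R2 ← R2 + 31/10·R1.
R3 ← R3 + 1/2·R1.
R2 ← R2 / (923/110).
R1 ← R1 − 39/11·R2.
R3 ← R3 − 151/110·R2.
R3 ← R3 / (8852/4615).
R1 ← R1 − 32/71·R3.
R2 ← R2 + 709/923·R3.
Reading off the reduced rows gives m = 6, n = 5, p = -4.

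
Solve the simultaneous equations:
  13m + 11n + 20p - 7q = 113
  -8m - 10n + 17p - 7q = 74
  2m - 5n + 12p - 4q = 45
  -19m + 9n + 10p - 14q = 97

m = -2, n = 3, p = 6, q = 2

Row-reduce the augmented matrix:
R1 ← R1 / (13).
R2 ← R2 + 8·R1.
R3 ← R3 − 2·R1.
R4 ← R4 + 19·R1.
R2 ← R2 / (-42/13).
R1 ← R1 − 11/13·R2.
R3 ← R3 + 87/13·R2.
R4 ← R4 − 326/13·R2.
R3 ← R3 / (-725/14).
R1 ← R1 − 129/14·R3.
R2 ← R2 + 127/14·R3.
R4 ← R4 − 1867/7·R3.
R4 ← R4 / (-4653/725).
R1 ← R1 − 107/725·R4.
R2 ← R2 + 66/725·R4.
R3 ← R3 + 287/725·R4.
Reading off the reduced rows gives m = -2, n = 3, p = 6, q = 2.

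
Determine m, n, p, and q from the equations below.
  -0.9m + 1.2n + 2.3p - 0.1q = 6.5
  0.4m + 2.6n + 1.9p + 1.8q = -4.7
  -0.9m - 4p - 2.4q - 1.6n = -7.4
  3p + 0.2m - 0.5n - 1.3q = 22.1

Row-reduce the augmented matrix:
R1 ← R1 / (-9/10).
R2 ← R2 − 2/5·R1.
R3 ← R3 + 9/10·R1.
R4 ← R4 − 1/5·R1.
R2 ← R2 / (47/15).
R1 ← R1 + 4/3·R2.
R3 ← R3 + 14/5·R2.
R4 ← R4 + 7/30·R2.
R3 ← R3 / (-5201/1410).
R1 ← R1 + 185/141·R3.
R2 ← R2 − 263/282·R3.
R4 ← R4 − 701/188·R3.
R4 ← R4 / (-40165/20804).
R1 ← R1 − 5816/5201·R4.
R2 ← R2 − 3905/10402·R4.
R3 ← R3 − 1031/5201·R4.
Reading off the reduced rows gives m = 2, n = -3, p = 5, q = -4.

m = 2, n = -3, p = 5, q = -4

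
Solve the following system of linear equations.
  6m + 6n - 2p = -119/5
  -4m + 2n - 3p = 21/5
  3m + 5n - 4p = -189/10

Row-reduce the augmented matrix:
R1 ← R1 / (6).
R2 ← R2 + 4·R1.
R3 ← R3 − 3·R1.
R2 ← R2 / (6).
R1 ← R1 − 1·R2.
R3 ← R3 − 2·R2.
R3 ← R3 / (-14/9).
R1 ← R1 − 7/18·R3.
R2 ← R2 + 13/18·R3.
Reading off the reduced rows gives m = -14/5, n = -1/2, p = 2.

m = -14/5, n = -1/2, p = 2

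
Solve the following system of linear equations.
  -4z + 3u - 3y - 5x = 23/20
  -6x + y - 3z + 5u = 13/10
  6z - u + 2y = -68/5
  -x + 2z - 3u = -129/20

Row-reduce the augmented matrix:
R1 ← R1 / (-5).
R2 ← R2 + 6·R1.
R4 ← R4 + 1·R1.
R2 ← R2 / (23/5).
R1 ← R1 − 3/5·R2.
R3 ← R3 − 2·R2.
R4 ← R4 − 3/5·R2.
R3 ← R3 / (120/23).
R1 ← R1 − 13/23·R3.
R2 ← R2 − 9/23·R3.
R4 ← R4 − 59/23·R3.
R4 ← R4 / (-359/120).
R1 ← R1 + 73/120·R4.
R2 ← R2 − 17/40·R4.
R3 ← R3 + 37/120·R4.
Reading off the reduced rows gives x = 5/4, y = 1, z = -13/5, u = 0.

x = 5/4, y = 1, z = -13/5, u = 0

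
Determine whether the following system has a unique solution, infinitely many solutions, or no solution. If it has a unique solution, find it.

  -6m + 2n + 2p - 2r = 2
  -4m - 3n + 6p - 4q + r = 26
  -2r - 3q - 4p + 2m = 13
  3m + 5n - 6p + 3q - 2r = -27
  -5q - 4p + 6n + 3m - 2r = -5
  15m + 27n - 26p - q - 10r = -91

m = 0, n = -4, p = 1, q = -3, r = -4

Row-reduce the augmented matrix:
R1 ← R1 / (-6).
R2 ← R2 + 4·R1.
R3 ← R3 − 2·R1.
R4 ← R4 − 3·R1.
R5 ← R5 − 3·R1.
R6 ← R6 − 15·R1.
R2 ← R2 / (-13/3).
R1 ← R1 + 1/3·R2.
R3 ← R3 − 2/3·R2.
R4 ← R4 − 6·R2.
R5 ← R5 − 7·R2.
R6 ← R6 − 32·R2.
R3 ← R3 / (-34/13).
R1 ← R1 + 9/13·R3.
R2 ← R2 + 14/13·R3.
R4 ← R4 − 19/13·R3.
R5 ← R5 − 59/13·R3.
R6 ← R6 − 175/13·R3.
R4 ← R4 / (-155/34).
R1 ← R1 − 43/34·R4.
R2 ← R2 − 41/17·R4.
R3 ← R3 − 47/34·R4.
R5 ← R5 + 603/34·R4.
R6 ← R6 + 1671/34·R4.
R5 ← R5 / (137/155).
R1 ← R1 − 73/155·R5.
R2 ← R2 + 23/155·R5.
R3 ← R3 − 87/155·R5.
R4 ← R4 − 36/155·R5.
R6 ← R6 − 274/155·R5.
R6 reduces to 0 = 0, so the extra equation is consistent.
Reading off the reduced rows gives m = 0, n = -4, p = 1, q = -3, r = -4.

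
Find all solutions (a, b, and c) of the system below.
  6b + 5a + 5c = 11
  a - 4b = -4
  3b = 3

a = 0, b = 1, c = 1

Row-reduce the augmented matrix:
R1 ← R1 / (5).
R2 ← R2 − 1·R1.
R2 ← R2 / (-26/5).
R1 ← R1 − 6/5·R2.
R3 ← R3 − 3·R2.
R3 ← R3 / (-15/26).
R1 ← R1 − 10/13·R3.
R2 ← R2 − 5/26·R3.
Reading off the reduced rows gives a = 0, b = 1, c = 1.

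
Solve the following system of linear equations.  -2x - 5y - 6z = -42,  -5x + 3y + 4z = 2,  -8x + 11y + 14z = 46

Row-reduce:
R1 ← R1 / (-2).
R2 ← R2 + 5·R1.
R3 ← R3 + 8·R1.
R2 ← R2 / (31/2).
R1 ← R1 − 5/2·R2.
R3 ← R3 − 31·R2.
Rank is 2 with 3 unknowns, leaving z free.

infinitely many solutions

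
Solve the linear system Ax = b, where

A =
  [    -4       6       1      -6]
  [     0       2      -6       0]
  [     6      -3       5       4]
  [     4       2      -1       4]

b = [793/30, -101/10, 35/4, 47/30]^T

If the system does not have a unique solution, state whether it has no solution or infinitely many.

x_1 = 8/3, x_2 = 11/4, x_3 = 13/5, x_4 = -3

Row-reduce the augmented matrix:
R1 ← R1 / (-4).
R3 ← R3 − 6·R1.
R4 ← R4 − 4·R1.
R2 ← R2 / (2).
R1 ← R1 + 3/2·R2.
R3 ← R3 − 6·R2.
R4 ← R4 − 8·R2.
R3 ← R3 / (49/2).
R1 ← R1 + 19/4·R3.
R2 ← R2 + 3·R3.
R4 ← R4 − 24·R3.
R4 ← R4 / (142/49).
R1 ← R1 − 26/49·R4.
R2 ← R2 + 30/49·R4.
R3 ← R3 + 10/49·R4.
Reading off the reduced rows gives x_1 = 8/3, x_2 = 11/4, x_3 = 13/5, x_4 = -3.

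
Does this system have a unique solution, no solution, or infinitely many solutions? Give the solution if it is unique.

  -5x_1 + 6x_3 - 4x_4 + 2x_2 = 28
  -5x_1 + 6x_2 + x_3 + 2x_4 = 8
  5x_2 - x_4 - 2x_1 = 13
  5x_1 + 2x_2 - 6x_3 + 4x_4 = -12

Row-reduce the augmented matrix:
R1 ← R1 / (-5).
R2 ← R2 + 5·R1.
R3 ← R3 + 2·R1.
R4 ← R4 − 5·R1.
R2 ← R2 / (4).
R1 ← R1 + 2/5·R2.
R3 ← R3 − 21/5·R2.
R4 ← R4 − 4·R2.
R3 ← R3 / (57/20).
R1 ← R1 + 17/10·R3.
R2 ← R2 + 5/4·R3.
R4 ← R4 − 5·R3.
R4 ← R4 / (4).
R1 ← R1 + 2·R4.
R2 ← R2 + 1·R4.
R3 ← R3 + 2·R4.
Reading off the reduced rows gives x_1 = 4, x_2 = 4, x_3 = 6, x_4 = -1.

x_1 = 4, x_2 = 4, x_3 = 6, x_4 = -1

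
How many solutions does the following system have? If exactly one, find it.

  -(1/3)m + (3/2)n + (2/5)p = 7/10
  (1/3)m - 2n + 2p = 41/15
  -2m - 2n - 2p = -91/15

Row-reduce the augmented matrix:
R1 ← R1 / (-1/3).
R2 ← R2 − 1/3·R1.
R3 ← R3 + 2·R1.
R2 ← R2 / (-1/2).
R1 ← R1 + 9/2·R2.
R3 ← R3 + 11·R2.
R3 ← R3 / (-286/5).
R1 ← R1 + 114/5·R3.
R2 ← R2 + 24/5·R3.
Reading off the reduced rows gives m = 6/5, n = 1/3, p = 3/2.

m = 6/5, n = 1/3, p = 3/2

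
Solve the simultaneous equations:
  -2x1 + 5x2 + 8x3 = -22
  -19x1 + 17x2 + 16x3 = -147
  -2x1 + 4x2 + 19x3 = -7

Row-reduce the augmented matrix:
R1 ← R1 / (-2).
R2 ← R2 + 19·R1.
R3 ← R3 + 2·R1.
R2 ← R2 / (-61/2).
R1 ← R1 + 5/2·R2.
R3 ← R3 + 1·R2.
R3 ← R3 / (791/61).
R1 ← R1 − 56/61·R3.
R2 ← R2 − 120/61·R3.
Reading off the reduced rows gives x1 = 5, x2 = -4, x3 = 1.

x1 = 5, x2 = -4, x3 = 1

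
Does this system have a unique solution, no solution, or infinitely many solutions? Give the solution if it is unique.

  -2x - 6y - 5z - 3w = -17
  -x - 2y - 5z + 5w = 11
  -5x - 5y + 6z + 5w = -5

infinitely many solutions

Row-reduce:
R1 ← R1 / (-2).
R2 ← R2 + 1·R1.
R3 ← R3 + 5·R1.
R1 ← R1 − 3·R2.
R3 ← R3 − 10·R2.
R3 ← R3 / (87/2).
R1 ← R1 − 10·R3.
R2 ← R2 + 5/2·R3.
Rank is 3 with 4 unknowns, leaving w free.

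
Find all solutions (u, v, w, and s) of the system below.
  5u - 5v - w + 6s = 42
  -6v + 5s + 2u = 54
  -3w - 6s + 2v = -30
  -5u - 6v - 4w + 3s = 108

Row-reduce the augmented matrix:
R1 ← R1 / (5).
R2 ← R2 − 2·R1.
R4 ← R4 + 5·R1.
R2 ← R2 / (-4).
R1 ← R1 + 1·R2.
R3 ← R3 − 2·R2.
R4 ← R4 + 11·R2.
R3 ← R3 / (-14/5).
R1 ← R1 + 3/10·R3.
R2 ← R2 + 1/10·R3.
R4 ← R4 + 61/10·R3.
R4 ← R4 / (677/56).
R1 ← R1 − 59/56·R4.
R2 ← R2 + 27/56·R4.
R3 ← R3 − 47/28·R4.
Reading off the reduced rows gives u = -6, v = -6, w = -6, s = 6.

u = -6, v = -6, w = -6, s = 6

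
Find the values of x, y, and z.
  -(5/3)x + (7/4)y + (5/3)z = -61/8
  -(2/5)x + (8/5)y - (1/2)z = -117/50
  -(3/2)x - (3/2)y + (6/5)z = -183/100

x = 8/5, y = -3/2, z = -7/5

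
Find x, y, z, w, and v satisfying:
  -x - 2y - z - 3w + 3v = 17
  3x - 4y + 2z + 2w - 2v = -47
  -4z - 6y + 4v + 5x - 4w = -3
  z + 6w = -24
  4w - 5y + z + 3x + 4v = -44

x = -5, y = 3, z = -6, w = -3, v = 1

Row-reduce the augmented matrix:
R1 ← R1 / (-1).
R2 ← R2 − 3·R1.
R3 ← R3 − 5·R1.
R5 ← R5 − 3·R1.
R2 ← R2 / (-10).
R1 ← R1 − 2·R2.
R3 ← R3 + 16·R2.
R5 ← R5 + 11·R2.
R3 ← R3 / (-37/5).
R1 ← R1 − 4/5·R3.
R2 ← R2 − 1/10·R3.
R4 ← R4 − 1·R3.
R5 ← R5 + 9/10·R3.
R4 ← R4 / (183/37).
R1 ← R1 − 28/37·R4.
R2 ← R2 − 22/37·R4.
R3 ← R3 − 39/37·R4.
R5 ← R5 − 135/37·R4.
R5 ← R5 / (218/61).
R1 ← R1 + 56/61·R5.
R2 ← R2 + 44/61·R5.
R3 ← R3 + 78/61·R5.
R4 ← R4 − 13/61·R5.
Reading off the reduced rows gives x = -5, y = 3, z = -6, w = -3, v = 1.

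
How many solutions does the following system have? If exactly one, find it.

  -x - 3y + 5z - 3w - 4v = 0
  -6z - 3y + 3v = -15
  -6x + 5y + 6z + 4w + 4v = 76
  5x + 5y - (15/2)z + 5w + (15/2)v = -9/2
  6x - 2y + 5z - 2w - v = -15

no solution

Row-reduce:
R1 ← R1 / (-1).
R3 ← R3 + 6·R1.
R4 ← R4 − 5·R1.
R5 ← R5 − 6·R1.
R2 ← R2 / (-3).
R1 ← R1 − 3·R2.
R3 ← R3 − 23·R2.
R4 ← R4 + 10·R2.
R5 ← R5 + 20·R2.
R3 ← R3 / (-70).
R1 ← R1 + 11·R3.
R2 ← R2 − 2·R3.
R4 ← R4 − 75/2·R3.
R5 ← R5 − 75·R3.
R4 ← R4 / (25/14).
R1 ← R1 + 16/35·R4.
R2 ← R2 − 22/35·R4.
R3 ← R3 + 11/35·R4.
R5 ← R5 − 25/7·R4.
Row 5 reduces to 0 = -6, a contradiction. The system is inconsistent.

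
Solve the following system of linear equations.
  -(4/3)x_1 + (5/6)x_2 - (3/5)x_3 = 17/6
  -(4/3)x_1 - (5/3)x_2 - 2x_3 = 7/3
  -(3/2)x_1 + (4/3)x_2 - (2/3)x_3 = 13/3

x_1 = 2, x_2 = 3, x_3 = -5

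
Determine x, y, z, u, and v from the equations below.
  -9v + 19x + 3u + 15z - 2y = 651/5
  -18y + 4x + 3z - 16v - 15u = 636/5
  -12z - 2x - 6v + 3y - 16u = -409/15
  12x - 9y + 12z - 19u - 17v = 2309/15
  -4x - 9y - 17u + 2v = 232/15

Row-reduce the augmented matrix:
R1 ← R1 / (19).
R2 ← R2 − 4·R1.
R3 ← R3 + 2·R1.
R4 ← R4 − 12·R1.
R5 ← R5 + 4·R1.
R2 ← R2 / (-334/19).
R1 ← R1 + 2/19·R2.
R3 ← R3 − 53/19·R2.
R4 ← R4 + 147/19·R2.
R5 ← R5 + 179/19·R2.
R3 ← R3 / (-3489/334).
R1 ← R1 − 132/167·R3.
R2 ← R2 − 3/334·R3.
R4 ← R4 − 867/334·R3.
R5 ← R5 − 1083/334·R3.
R4 ← R4 / (-21549/1163).
R1 ← R1 + 1306/1163·R4.
R2 ← R2 − 1016/1163·R4.
R3 ← R3 − 6067/3489·R4.
R5 ← R5 + 15851/1163·R4.
R5 ← R5 / (6693/653).
R1 ← R1 + 7/11·R5.
R2 ← R2 − 3204/7183·R5.
R3 ← R3 − 4003/21549·R5.
R4 ← R4 − 2865/7183·R5.
Reading off the reduced rows gives x = 14/5, y = -3, z = 3, u = -1/3, v = -3.

x = 14/5, y = -3, z = 3, u = -1/3, v = -3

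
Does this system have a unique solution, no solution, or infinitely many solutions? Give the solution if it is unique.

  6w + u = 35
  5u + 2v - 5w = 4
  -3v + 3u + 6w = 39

u = 5, v = 2, w = 5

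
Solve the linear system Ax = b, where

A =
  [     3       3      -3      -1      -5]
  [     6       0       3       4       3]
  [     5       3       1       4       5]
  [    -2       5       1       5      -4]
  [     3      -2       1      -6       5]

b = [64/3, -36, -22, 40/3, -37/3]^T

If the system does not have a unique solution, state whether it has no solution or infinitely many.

x_1 = -7/3, x_2 = 3, x_3 = -3, x_4 = -2, x_5 = -5/3

Row-reduce the augmented matrix:
R1 ← R1 / (3).
R2 ← R2 − 6·R1.
R3 ← R3 − 5·R1.
R4 ← R4 + 2·R1.
R5 ← R5 − 3·R1.
R2 ← R2 / (-6).
R1 ← R1 − 1·R2.
R3 ← R3 + 2·R2.
R4 ← R4 − 7·R2.
R5 ← R5 + 5·R2.
R3 ← R3 / (3).
R1 ← R1 − 1/2·R3.
R2 ← R2 + 3/2·R3.
R4 ← R4 − 19/2·R3.
R5 ← R5 + 7/2·R3.
R4 ← R4 / (-5/18).
R1 ← R1 − 1/18·R4.
R2 ← R2 − 5/6·R4.
R3 ← R3 − 11/9·R4.
R5 ← R5 + 103/18·R4.
R5 ← R5 / (2177/5).
R1 ← R1 + 77/15·R5.
R2 ← R2 + 179/3·R5.
R3 ← R3 + 1319/15·R5.
R4 ← R4 − 372/5·R5.
Reading off the reduced rows gives x_1 = -7/3, x_2 = 3, x_3 = -3, x_4 = -2, x_5 = -5/3.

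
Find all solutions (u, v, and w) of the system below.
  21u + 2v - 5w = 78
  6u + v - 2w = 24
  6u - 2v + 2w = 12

infinitely many solutions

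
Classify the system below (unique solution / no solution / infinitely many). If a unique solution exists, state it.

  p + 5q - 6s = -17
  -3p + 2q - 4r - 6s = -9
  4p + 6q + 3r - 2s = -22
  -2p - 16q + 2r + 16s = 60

Row-reduce:
R2 ← R2 + 3·R1.
R3 ← R3 − 4·R1.
R4 ← R4 + 2·R1.
R2 ← R2 / (17).
R1 ← R1 − 5·R2.
R3 ← R3 + 14·R2.
R4 ← R4 + 6·R2.
R3 ← R3 / (-5/17).
R1 ← R1 − 20/17·R3.
R2 ← R2 + 4/17·R3.
R4 ← R4 − 10/17·R3.
Row 4 reduces to 0 = -2, a contradiction. The system is inconsistent.

no solution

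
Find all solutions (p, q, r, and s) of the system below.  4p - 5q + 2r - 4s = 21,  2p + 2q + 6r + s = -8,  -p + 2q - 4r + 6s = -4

Row-reduce:
R1 ← R1 / (4).
R2 ← R2 − 2·R1.
R3 ← R3 + 1·R1.
R2 ← R2 / (9/2).
R1 ← R1 + 5/4·R2.
R3 ← R3 − 3/4·R2.
R3 ← R3 / (-13/3).
R1 ← R1 − 17/9·R3.
R2 ← R2 − 10/9·R3.
Rank is 3 with 4 unknowns, leaving s free.

infinitely many solutions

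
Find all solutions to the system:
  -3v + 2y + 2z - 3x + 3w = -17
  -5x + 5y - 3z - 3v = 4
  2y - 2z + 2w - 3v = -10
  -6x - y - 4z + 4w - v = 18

Row-reduce:
R1 ← R1 / (-3).
R2 ← R2 + 5·R1.
R4 ← R4 + 6·R1.
R2 ← R2 / (5/3).
R1 ← R1 + 2/3·R2.
R3 ← R3 − 2·R2.
R4 ← R4 + 5·R2.
R3 ← R3 / (28/5).
R1 ← R1 + 16/5·R3.
R2 ← R2 + 19/5·R3.
R4 ← R4 + 27·R3.
R4 ← R4 / (151/7).
R1 ← R1 − 11/7·R4.
R2 ← R2 − 17/7·R4.
R3 ← R3 − 10/7·R4.
Rank is 4 with 5 unknowns, leaving v free.

infinitely many solutions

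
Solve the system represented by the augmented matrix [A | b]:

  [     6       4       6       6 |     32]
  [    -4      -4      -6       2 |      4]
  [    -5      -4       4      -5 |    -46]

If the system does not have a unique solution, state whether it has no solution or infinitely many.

infinitely many solutions

Row-reduce:
R1 ← R1 / (6).
R2 ← R2 + 4·R1.
R3 ← R3 + 5·R1.
R2 ← R2 / (-4/3).
R1 ← R1 − 2/3·R2.
R3 ← R3 + 2/3·R2.
R3 ← R3 / (10).
R2 ← R2 − 3/2·R3.
Rank is 3 with 4 unknowns, leaving x_4 free.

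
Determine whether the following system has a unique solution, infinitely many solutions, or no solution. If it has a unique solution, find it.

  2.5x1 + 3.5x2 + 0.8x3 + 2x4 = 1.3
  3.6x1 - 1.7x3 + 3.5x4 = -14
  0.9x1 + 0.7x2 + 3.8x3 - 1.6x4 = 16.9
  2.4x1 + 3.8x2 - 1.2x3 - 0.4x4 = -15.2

x1 = -3, x2 = 0, x3 = 6, x4 = 2

Row-reduce the augmented matrix:
R1 ← R1 / (5/2).
R2 ← R2 − 18/5·R1.
R3 ← R3 − 9/10·R1.
R4 ← R4 − 12/5·R1.
R2 ← R2 / (-126/25).
R1 ← R1 − 7/5·R2.
R3 ← R3 + 14/25·R2.
R4 ← R4 − 11/25·R2.
R3 ← R3 / (1723/450).
R1 ← R1 + 17/36·R3.
R2 ← R2 − 713/1260·R3.
R4 ← R4 + 13967/6300·R3.
R4 ← R4 / (-88023/24122).
R1 ← R1 − 2335/3446·R4.
R2 ← R2 − 5549/24122·R4.
R3 ← R3 + 1075/1723·R4.
Reading off the reduced rows gives x1 = -3, x2 = 0, x3 = 6, x4 = 2.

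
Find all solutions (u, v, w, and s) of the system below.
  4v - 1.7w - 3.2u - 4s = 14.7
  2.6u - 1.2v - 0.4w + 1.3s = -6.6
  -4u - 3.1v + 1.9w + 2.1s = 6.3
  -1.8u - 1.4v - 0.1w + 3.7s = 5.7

Row-reduce the augmented matrix:
R1 ← R1 / (-16/5).
R2 ← R2 − 13/5·R1.
R3 ← R3 + 4·R1.
R4 ← R4 + 9/5·R1.
R2 ← R2 / (41/20).
R1 ← R1 + 5/4·R2.
R3 ← R3 + 81/10·R2.
R4 ← R4 + 73/20·R2.
R3 ← R3 / (-9883/3280).
R1 ← R1 + 91/164·R3.
R2 ← R2 + 285/328·R3.
R4 ← R4 + 3797/1640·R3.
R4 ← R4 / (29084/9883).
R1 ← R1 − 3407/19766·R4.
R2 ← R2 + 7677/9883·R4.
R3 ← R3 − 1984/9883·R4.
Reading off the reduced rows gives u = -3, v = 0, w = -3, s = 0.

u = -3, v = 0, w = -3, s = 0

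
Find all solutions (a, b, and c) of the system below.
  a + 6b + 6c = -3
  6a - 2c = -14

infinitely many solutions

Row-reduce:
R2 ← R2 − 6·R1.
R2 ← R2 / (-36).
R1 ← R1 − 6·R2.
Rank is 2 with 3 unknowns, leaving c free.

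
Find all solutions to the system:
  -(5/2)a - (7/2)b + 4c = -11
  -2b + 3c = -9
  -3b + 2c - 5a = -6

no solution

Row-reduce:
R1 ← R1 / (-5/2).
R3 ← R3 + 5·R1.
R2 ← R2 / (-2).
R1 ← R1 − 7/5·R2.
R3 ← R3 − 4·R2.
Row 3 reduces to 0 = -2, a contradiction. The system is inconsistent.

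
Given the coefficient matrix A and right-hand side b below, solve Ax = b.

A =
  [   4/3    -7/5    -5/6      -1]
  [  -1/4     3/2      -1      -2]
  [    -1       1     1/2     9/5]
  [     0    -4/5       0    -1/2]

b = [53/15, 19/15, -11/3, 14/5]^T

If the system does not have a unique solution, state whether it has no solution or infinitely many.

x_1 = -12/5, x_2 = -8/3, x_3 = -2, x_4 = -4/3

Row-reduce the augmented matrix:
R1 ← R1 / (4/3).
R2 ← R2 + 1/4·R1.
R3 ← R3 + 1·R1.
R2 ← R2 / (99/80).
R1 ← R1 + 21/20·R2.
R3 ← R3 + 1/20·R2.
R4 ← R4 + 4/5·R2.
R3 ← R3 / (-17/99).
R1 ← R1 + 53/33·R3.
R2 ← R2 + 185/198·R3.
R4 ← R4 + 74/99·R3.
R4 ← R4 / (-61/10).
R1 ← R1 + 58/5·R4.
R2 ← R2 + 7·R4.
R3 ← R3 + 28/5·R4.
Reading off the reduced rows gives x_1 = -12/5, x_2 = -8/3, x_3 = -2, x_4 = -4/3.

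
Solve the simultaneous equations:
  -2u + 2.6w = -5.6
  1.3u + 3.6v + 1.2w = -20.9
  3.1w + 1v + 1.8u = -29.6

u = -5, v = -2, w = -6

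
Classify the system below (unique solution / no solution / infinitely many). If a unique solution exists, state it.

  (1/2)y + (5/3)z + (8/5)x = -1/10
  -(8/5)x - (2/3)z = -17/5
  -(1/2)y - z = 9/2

Row-reduce:
R1 ← R1 / (8/5).
R2 ← R2 + 8/5·R1.
R2 ← R2 / (1/2).
R1 ← R1 − 5/16·R2.
R3 ← R3 + 1/2·R2.
Row 3 reduces to 0 = 1, a contradiction. The system is inconsistent.

no solution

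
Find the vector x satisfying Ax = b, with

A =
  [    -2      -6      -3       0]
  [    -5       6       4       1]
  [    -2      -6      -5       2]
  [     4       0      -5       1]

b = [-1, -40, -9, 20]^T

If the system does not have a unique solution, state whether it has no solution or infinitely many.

x_1 = 5, x_2 = -1, x_3 = -1, x_4 = -5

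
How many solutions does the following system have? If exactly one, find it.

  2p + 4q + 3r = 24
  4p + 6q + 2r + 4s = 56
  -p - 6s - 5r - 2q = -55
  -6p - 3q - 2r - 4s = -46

p = 1, q = 4, r = 2, s = 6

Row-reduce the augmented matrix:
R1 ← R1 / (2).
R2 ← R2 − 4·R1.
R3 ← R3 + 1·R1.
R4 ← R4 + 6·R1.
R2 ← R2 / (-2).
R1 ← R1 − 2·R2.
R4 ← R4 − 9·R2.
R3 ← R3 / (-7/2).
R1 ← R1 + 5/2·R3.
R2 ← R2 − 2·R3.
R4 ← R4 + 11·R3.
R4 ← R4 / (230/7).
R1 ← R1 − 58/7·R4.
R2 ← R2 + 38/7·R4.
R3 ← R3 − 12/7·R4.
Reading off the reduced rows gives p = 1, q = 4, r = 2, s = 6.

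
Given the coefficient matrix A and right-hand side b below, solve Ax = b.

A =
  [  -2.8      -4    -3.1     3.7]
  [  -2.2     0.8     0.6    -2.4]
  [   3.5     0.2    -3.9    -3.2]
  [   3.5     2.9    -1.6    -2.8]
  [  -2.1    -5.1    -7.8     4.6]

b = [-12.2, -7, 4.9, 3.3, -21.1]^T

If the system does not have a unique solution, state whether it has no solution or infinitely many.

x_1 = 4, x_2 = -3, x_3 = 3, x_4 = -1

Row-reduce the augmented matrix:
R1 ← R1 / (-14/5).
R2 ← R2 + 11/5·R1.
R3 ← R3 − 7/2·R1.
R4 ← R4 − 7/2·R1.
R5 ← R5 + 21/10·R1.
R2 ← R2 / (138/35).
R1 ← R1 − 10/7·R2.
R3 ← R3 + 24/5·R2.
R4 ← R4 + 21/10·R2.
R5 ← R5 + 21/10·R2.
R3 ← R3 / (-3753/920).
R1 ← R1 − 1/138·R3.
R2 ← R2 − 425/552·R3.
R4 ← R4 + 7099/1840·R3.
R5 ← R5 + 7099/1840·R3.
R4 ← R4 / (141157/37530).
R1 ← R1 − 6671/11259·R4.
R2 ← R2 + 25856/11259·R4.
R3 ← R3 − 4633/3753·R4.
R5 ← R5 − 141157/37530·R4.
R5 reduces to 0 = 0, so the extra equation is consistent.
Reading off the reduced rows gives x_1 = 4, x_2 = -3, x_3 = 3, x_4 = -1.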